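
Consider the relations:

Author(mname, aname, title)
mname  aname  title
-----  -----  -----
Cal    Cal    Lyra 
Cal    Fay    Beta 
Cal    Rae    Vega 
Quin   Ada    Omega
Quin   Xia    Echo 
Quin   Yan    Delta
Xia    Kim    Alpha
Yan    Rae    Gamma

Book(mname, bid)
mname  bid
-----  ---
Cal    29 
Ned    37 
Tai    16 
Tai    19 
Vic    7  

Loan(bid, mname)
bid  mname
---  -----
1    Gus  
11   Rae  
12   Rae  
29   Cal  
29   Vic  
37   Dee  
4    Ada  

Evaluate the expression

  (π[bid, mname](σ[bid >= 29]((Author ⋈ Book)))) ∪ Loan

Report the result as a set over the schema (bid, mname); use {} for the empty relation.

Natural join on mname: {(Cal, Cal, Lyra, 29), (Cal, Fay, Beta, 29), (Cal, Rae, Vega, 29)}
σ[bid >= 29]: keep tuples satisfying bid >= 29 → {(Cal, Cal, Lyra, 29), (Cal, Fay, Beta, 29), (Cal, Rae, Vega, 29)}
Keep only column(s) bid, mname (2 duplicate(s) eliminated): {(29, Cal)}
Union: {(29, Cal)} with {(1, Gus), (11, Rae), (12, Rae), (29, Cal), (29, Vic), (37, Dee), (4, Ada)} → {(1, Gus), (11, Rae), (12, Rae), (29, Cal), (29, Vic), (37, Dee), (4, Ada)}

{(1, Gus), (11, Rae), (12, Rae), (29, Cal), (29, Vic), (37, Dee), (4, Ada)}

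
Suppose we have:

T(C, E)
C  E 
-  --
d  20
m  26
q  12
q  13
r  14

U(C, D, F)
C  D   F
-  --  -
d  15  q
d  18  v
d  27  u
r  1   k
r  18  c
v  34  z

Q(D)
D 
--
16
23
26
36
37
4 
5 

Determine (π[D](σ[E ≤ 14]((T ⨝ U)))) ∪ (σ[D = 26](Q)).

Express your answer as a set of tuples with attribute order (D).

{1, 18, 26}

Joining T and U on C yields {(d, 20, 15, q), (d, 20, 18, v), (d, 20, 27, u), (r, 14, 1, k), (r, 14, 18, c)}.
Selection E ≤ 14: {(r, 14, 1, k), (r, 14, 18, c)}
π[D]: project onto (D) → {1, 18}
Selection D = 26: {26}
Set union of the two operands is {1, 18, 26}.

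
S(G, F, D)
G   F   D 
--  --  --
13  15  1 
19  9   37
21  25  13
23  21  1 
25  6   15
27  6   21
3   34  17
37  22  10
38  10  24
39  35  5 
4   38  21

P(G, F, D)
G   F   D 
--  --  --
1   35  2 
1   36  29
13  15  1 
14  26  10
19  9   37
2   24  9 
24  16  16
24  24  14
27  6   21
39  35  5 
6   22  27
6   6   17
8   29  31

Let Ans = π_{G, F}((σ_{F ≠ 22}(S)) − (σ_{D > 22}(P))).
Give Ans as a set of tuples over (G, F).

{(13, 15), (21, 25), (23, 21), (25, 6), (27, 6), (3, 34), (38, 10), (39, 35), (4, 38)}

Apply σ_{F ≠ 22}; surviving tuples: {(13, 15, 1), (19, 9, 37), (21, 25, 13), (23, 21, 1), (25, 6, 15), (27, 6, 21), (3, 34, 17), (38, 10, 24), (39, 35, 5), (4, 38, 21)}
Apply σ_{D > 22}; surviving tuples: {(1, 36, 29), (19, 9, 37), (6, 22, 27), (8, 29, 31)}
Set difference of the two operands is {(13, 15, 1), (21, 25, 13), (23, 21, 1), (25, 6, 15), (27, 6, 21), (3, 34, 17), (38, 10, 24), (39, 35, 5), (4, 38, 21)}.
Projecting to G, F: {(13, 15), (21, 25), (23, 21), (25, 6), (27, 6), (3, 34), (38, 10), (39, 35), (4, 38)}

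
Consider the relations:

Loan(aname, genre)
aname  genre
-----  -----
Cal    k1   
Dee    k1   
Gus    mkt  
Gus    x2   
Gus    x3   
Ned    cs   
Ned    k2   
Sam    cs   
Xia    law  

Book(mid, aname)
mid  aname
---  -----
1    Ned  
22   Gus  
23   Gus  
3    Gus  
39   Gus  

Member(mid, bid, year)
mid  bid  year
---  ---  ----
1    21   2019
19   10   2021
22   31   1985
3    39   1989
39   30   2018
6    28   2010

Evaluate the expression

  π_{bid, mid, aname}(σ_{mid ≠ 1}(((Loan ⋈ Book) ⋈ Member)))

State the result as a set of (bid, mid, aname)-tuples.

Natural join on aname: {(Gus, mkt, 22), (Gus, mkt, 23), (Gus, mkt, 3), (Gus, mkt, 39), (Gus, x2, 22), (Gus, x2, 23), (Gus, x2, 3), (Gus, x2, 39), (Gus, x3, 22), (Gus, x3, 23), (Gus, x3, 3), (Gus, x3, 39), (Ned, cs, 1), (Ned, k2, 1)}
Natural join on mid: {(Gus, mkt, 22, 31, 1985), (Gus, mkt, 3, 39, 1989), (Gus, mkt, 39, 30, 2018), (Gus, x2, 22, 31, 1985), (Gus, x2, 3, 39, 1989), (Gus, x2, 39, 30, 2018), (Gus, x3, 22, 31, 1985), (Gus, x3, 3, 39, 1989), (Gus, x3, 39, 30, 2018), (Ned, cs, 1, 21, 2019), (Ned, k2, 1, 21, 2019)}
Selection mid ≠ 1: {(Gus, mkt, 22, 31, 1985), (Gus, mkt, 3, 39, 1989), (Gus, mkt, 39, 30, 2018), (Gus, x2, 22, 31, 1985), (Gus, x2, 3, 39, 1989), (Gus, x2, 39, 30, 2018), (Gus, x3, 22, 31, 1985), (Gus, x3, 3, 39, 1989), (Gus, x3, 39, 30, 2018)}
Projecting to bid, mid, aname (6 duplicate(s) eliminated): {(30, 39, Gus), (31, 22, Gus), (39, 3, Gus)}

{(30, 39, Gus), (31, 22, Gus), (39, 3, Gus)}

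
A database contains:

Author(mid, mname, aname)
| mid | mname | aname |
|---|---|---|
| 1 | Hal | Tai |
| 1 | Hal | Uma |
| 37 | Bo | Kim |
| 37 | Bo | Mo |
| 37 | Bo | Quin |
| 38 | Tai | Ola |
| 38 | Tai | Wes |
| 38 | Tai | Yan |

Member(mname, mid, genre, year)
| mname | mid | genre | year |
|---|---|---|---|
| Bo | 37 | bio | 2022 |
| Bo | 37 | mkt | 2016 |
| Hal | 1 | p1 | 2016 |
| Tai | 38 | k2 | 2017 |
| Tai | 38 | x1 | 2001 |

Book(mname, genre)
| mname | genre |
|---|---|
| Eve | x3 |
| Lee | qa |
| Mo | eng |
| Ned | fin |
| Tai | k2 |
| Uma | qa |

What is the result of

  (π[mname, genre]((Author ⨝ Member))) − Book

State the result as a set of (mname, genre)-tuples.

Joining Author and Member on mid, mname yields {(1, Hal, Tai, p1, 2016), (1, Hal, Uma, p1, 2016), (37, Bo, Kim, bio, 2022), (37, Bo, Kim, mkt, 2016), (37, Bo, Mo, bio, 2022), (37, Bo, Mo, mkt, 2016), (37, Bo, Quin, bio, 2022), (37, Bo, Quin, mkt, 2016), (38, Tai, Ola, k2, 2017), (38, Tai, Ola, x1, 2001), (38, Tai, Wes, k2, 2017), (38, Tai, Wes, x1, 2001), (38, Tai, Yan, k2, 2017), (38, Tai, Yan, x1, 2001)}.
π_{mname, genre} gives {(Bo, bio), (Bo, mkt), (Hal, p1), (Tai, k2), (Tai, x1)} (9 duplicate(s) eliminated).
Set difference of the two operands is {(Bo, bio), (Bo, mkt), (Hal, p1), (Tai, x1)}.

{(Bo, bio), (Bo, mkt), (Hal, p1), (Tai, x1)}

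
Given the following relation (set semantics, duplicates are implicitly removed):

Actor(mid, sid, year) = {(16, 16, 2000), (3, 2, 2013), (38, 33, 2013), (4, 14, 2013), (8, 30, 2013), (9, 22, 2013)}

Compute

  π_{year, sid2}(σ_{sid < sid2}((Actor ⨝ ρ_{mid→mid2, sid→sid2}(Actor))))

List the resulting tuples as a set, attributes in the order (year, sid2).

ρ[mid→mid2, sid→sid2]: schema becomes (mid2, sid2, year); tuples unchanged.
Natural join on year: {(16, 16, 2000, 16, 16), (3, 2, 2013, 3, 2), (3, 2, 2013, 38, 33), (3, 2, 2013, 4, 14), (3, 2, 2013, 8, 30), (3, 2, 2013, 9, 22), (38, 33, 2013, 3, 2), (38, 33, 2013, 38, 33), (38, 33, 2013, 4, 14), (38, 33, 2013, 8, 30), (38, 33, 2013, 9, 22), (4, 14, 2013, 3, 2), (4, 14, 2013, 38, 33), (4, 14, 2013, 4, 14), (4, 14, 2013, 8, 30), (4, 14, 2013, 9, 22), (8, 30, 2013, 3, 2), (8, 30, 2013, 38, 33), (8, 30, 2013, 4, 14), (8, 30, 2013, 8, 30), (8, 30, 2013, 9, 22), (9, 22, 2013, 3, 2), (9, 22, 2013, 38, 33), (9, 22, 2013, 4, 14), (9, 22, 2013, 8, 30), (9, 22, 2013, 9, 22)}
Apply σ_{sid < sid2}; surviving tuples: {(3, 2, 2013, 38, 33), (3, 2, 2013, 4, 14), (3, 2, 2013, 8, 30), (3, 2, 2013, 9, 22), (4, 14, 2013, 38, 33), (4, 14, 2013, 8, 30), (4, 14, 2013, 9, 22), (8, 30, 2013, 38, 33), (9, 22, 2013, 38, 33), (9, 22, 2013, 8, 30)}
Keep only column(s) year, sid2 (6 duplicate(s) eliminated): {(2013, 14), (2013, 22), (2013, 30), (2013, 33)}

{(2013, 14), (2013, 22), (2013, 30), (2013, 33)}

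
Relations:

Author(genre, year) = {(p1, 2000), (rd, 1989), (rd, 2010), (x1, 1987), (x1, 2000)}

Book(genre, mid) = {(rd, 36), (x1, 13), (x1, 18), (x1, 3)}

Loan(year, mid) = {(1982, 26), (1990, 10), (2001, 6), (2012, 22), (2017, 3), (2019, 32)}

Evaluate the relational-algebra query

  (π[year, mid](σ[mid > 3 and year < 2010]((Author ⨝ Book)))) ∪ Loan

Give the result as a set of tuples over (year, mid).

Author ⋈ Book (natural join on genre): {(rd, 1989, 36), (rd, 2010, 36), (x1, 1987, 13), (x1, 1987, 18), (x1, 1987, 3), (x1, 2000, 13), (x1, 2000, 18), (x1, 2000, 3)}
σ[mid > 3 and year < 2010]: keep tuples satisfying mid > 3 and year < 2010 → {(rd, 1989, 36), (x1, 1987, 13), (x1, 1987, 18), (x1, 2000, 13), (x1, 2000, 18)}
π[year, mid]: project onto (year, mid) → {(1987, 13), (1987, 18), (1989, 36), (2000, 13), (2000, 18)}
Set union of the two operands is {(1982, 26), (1987, 13), (1987, 18), (1989, 36), (1990, 10), (2000, 13), (2000, 18), (2001, 6), (2012, 22), (2017, 3), (2019, 32)}.

{(1982, 26), (1987, 13), (1987, 18), (1989, 36), (1990, 10), (2000, 13), (2000, 18), (2001, 6), (2012, 22), (2017, 3), (2019, 32)}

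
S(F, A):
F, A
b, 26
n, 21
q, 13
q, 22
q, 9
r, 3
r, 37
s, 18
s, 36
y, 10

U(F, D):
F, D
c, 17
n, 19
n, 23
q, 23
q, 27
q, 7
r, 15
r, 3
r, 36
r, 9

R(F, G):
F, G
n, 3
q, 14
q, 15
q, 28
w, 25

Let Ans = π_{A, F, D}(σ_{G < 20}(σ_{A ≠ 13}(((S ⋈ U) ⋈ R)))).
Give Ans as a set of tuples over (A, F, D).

{(21, n, 19), (21, n, 23), (22, q, 23), (22, q, 27), (22, q, 7), (9, q, 23), (9, q, 27), (9, q, 7)}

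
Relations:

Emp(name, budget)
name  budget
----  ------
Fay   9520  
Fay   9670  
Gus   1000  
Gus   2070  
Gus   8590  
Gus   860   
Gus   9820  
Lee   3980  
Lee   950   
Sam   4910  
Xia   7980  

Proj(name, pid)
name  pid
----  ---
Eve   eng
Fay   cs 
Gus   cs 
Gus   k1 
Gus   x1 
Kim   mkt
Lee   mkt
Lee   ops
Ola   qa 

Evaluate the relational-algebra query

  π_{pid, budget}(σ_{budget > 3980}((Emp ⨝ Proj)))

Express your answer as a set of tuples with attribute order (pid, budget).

{(cs, 8590), (cs, 9520), (cs, 9670), (cs, 9820), (k1, 8590), (k1, 9820), (x1, 8590), (x1, 9820)}

Joining Emp and Proj on name yields {(Fay, 9520, cs), (Fay, 9670, cs), (Gus, 1000, cs), (Gus, 1000, k1), (Gus, 1000, x1), (Gus, 2070, cs), (Gus, 2070, k1), (Gus, 2070, x1), (Gus, 8590, cs), (Gus, 8590, k1), (Gus, 8590, x1), (Gus, 860, cs), (Gus, 860, k1), (Gus, 860, x1), (Gus, 9820, cs), (Gus, 9820, k1), (Gus, 9820, x1), (Lee, 3980, mkt), (Lee, 3980, ops), (Lee, 950, mkt), (Lee, 950, ops)}.
Filtering on budget > 3980 leaves {(Fay, 9520, cs), (Fay, 9670, cs), (Gus, 8590, cs), (Gus, 8590, k1), (Gus, 8590, x1), (Gus, 9820, cs), (Gus, 9820, k1), (Gus, 9820, x1)}.
Projecting to pid, budget: {(cs, 8590), (cs, 9520), (cs, 9670), (cs, 9820), (k1, 8590), (k1, 9820), (x1, 8590), (x1, 9820)}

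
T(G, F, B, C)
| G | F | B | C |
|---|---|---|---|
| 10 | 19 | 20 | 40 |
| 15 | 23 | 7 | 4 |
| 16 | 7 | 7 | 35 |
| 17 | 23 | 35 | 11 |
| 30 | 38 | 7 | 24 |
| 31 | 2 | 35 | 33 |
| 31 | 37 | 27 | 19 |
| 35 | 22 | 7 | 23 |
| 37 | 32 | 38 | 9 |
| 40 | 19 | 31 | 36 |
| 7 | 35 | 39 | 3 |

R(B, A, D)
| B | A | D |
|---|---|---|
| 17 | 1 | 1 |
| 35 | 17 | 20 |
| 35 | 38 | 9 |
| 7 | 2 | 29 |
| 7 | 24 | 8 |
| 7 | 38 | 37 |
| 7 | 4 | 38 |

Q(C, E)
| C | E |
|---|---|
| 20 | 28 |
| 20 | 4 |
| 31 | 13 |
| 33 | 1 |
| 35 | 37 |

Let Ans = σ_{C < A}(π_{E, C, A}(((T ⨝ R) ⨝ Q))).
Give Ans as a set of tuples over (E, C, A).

Joining T and R on B yields {(15, 23, 7, 4, 2, 29), (15, 23, 7, 4, 24, 8), (15, 23, 7, 4, 38, 37), (15, 23, 7, 4, 4, 38), (16, 7, 7, 35, 2, 29), (16, 7, 7, 35, 24, 8), (16, 7, 7, 35, 38, 37), (16, 7, 7, 35, 4, 38), (17, 23, 35, 11, 17, 20), (17, 23, 35, 11, 38, 9), (30, 38, 7, 24, 2, 29), (30, 38, 7, 24, 24, 8), (30, 38, 7, 24, 38, 37), (30, 38, 7, 24, 4, 38), (31, 2, 35, 33, 17, 20), (31, 2, 35, 33, 38, 9), (35, 22, 7, 23, 2, 29), (35, 22, 7, 23, 24, 8), (35, 22, 7, 23, 38, 37), (35, 22, 7, 23, 4, 38)}.
Joining (T ⨝ R) and Q on C yields {(16, 7, 7, 35, 2, 29, 37), (16, 7, 7, 35, 24, 8, 37), (16, 7, 7, 35, 38, 37, 37), (16, 7, 7, 35, 4, 38, 37), (31, 2, 35, 33, 17, 20, 1), (31, 2, 35, 33, 38, 9, 1)}.
π_{E, C, A} gives {(1, 33, 17), (1, 33, 38), (37, 35, 2), (37, 35, 24), (37, 35, 38), (37, 35, 4)}.
Selection C < A: {(1, 33, 38), (37, 35, 38)}

{(1, 33, 38), (37, 35, 38)}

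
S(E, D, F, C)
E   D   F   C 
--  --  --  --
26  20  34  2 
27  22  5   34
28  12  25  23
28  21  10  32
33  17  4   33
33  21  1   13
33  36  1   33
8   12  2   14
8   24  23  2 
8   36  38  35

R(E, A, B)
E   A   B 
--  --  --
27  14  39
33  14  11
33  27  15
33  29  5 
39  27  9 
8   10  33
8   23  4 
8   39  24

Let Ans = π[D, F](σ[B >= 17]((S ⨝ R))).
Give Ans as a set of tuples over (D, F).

Joining S and R on E yields {(27, 22, 5, 34, 14, 39), (33, 17, 4, 33, 14, 11), (33, 17, 4, 33, 27, 15), (33, 17, 4, 33, 29, 5), (33, 21, 1, 13, 14, 11), (33, 21, 1, 13, 27, 15), (33, 21, 1, 13, 29, 5), (33, 36, 1, 33, 14, 11), (33, 36, 1, 33, 27, 15), (33, 36, 1, 33, 29, 5), (8, 12, 2, 14, 10, 33), (8, 12, 2, 14, 23, 4), (8, 12, 2, 14, 39, 24), (8, 24, 23, 2, 10, 33), (8, 24, 23, 2, 23, 4), (8, 24, 23, 2, 39, 24), (8, 36, 38, 35, 10, 33), (8, 36, 38, 35, 23, 4), (8, 36, 38, 35, 39, 24)}.
Selection B >= 17: {(27, 22, 5, 34, 14, 39), (8, 12, 2, 14, 10, 33), (8, 12, 2, 14, 39, 24), (8, 24, 23, 2, 10, 33), (8, 24, 23, 2, 39, 24), (8, 36, 38, 35, 10, 33), (8, 36, 38, 35, 39, 24)}
Projecting to D, F (3 duplicate(s) eliminated): {(12, 2), (22, 5), (24, 23), (36, 38)}

{(12, 2), (22, 5), (24, 23), (36, 38)}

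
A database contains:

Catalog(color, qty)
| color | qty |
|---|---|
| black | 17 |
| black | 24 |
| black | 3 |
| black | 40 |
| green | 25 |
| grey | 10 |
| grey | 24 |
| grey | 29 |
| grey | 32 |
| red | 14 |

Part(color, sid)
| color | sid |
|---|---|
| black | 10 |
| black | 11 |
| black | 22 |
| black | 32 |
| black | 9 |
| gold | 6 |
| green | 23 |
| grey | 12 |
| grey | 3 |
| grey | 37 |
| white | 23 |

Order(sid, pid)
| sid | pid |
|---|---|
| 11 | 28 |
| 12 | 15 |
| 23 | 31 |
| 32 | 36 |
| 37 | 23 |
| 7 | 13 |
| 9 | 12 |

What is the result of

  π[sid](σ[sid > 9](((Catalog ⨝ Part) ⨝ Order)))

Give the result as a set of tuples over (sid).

{11, 12, 23, 32, 37}

Joining Catalog and Part on color yields {(black, 17, 10), (black, 17, 11), (black, 17, 22), (black, 17, 32), (black, 17, 9), (black, 24, 10), (black, 24, 11), (black, 24, 22), (black, 24, 32), (black, 24, 9), (black, 3, 10), (black, 3, 11), (black, 3, 22), (black, 3, 32), (black, 3, 9), (black, 40, 10), (black, 40, 11), (black, 40, 22), (black, 40, 32), (black, 40, 9), (green, 25, 23), (grey, 10, 12), (grey, 10, 3), (grey, 10, 37), (grey, 24, 12), (grey, 24, 3), (grey, 24, 37), (grey, 29, 12), (grey, 29, 3), (grey, 29, 37), (grey, 32, 12), (grey, 32, 3), (grey, 32, 37)}.
Joining (Catalog ⨝ Part) and Order on sid yields {(black, 17, 11, 28), (black, 17, 32, 36), (black, 17, 9, 12), (black, 24, 11, 28), (black, 24, 32, 36), (black, 24, 9, 12), (black, 3, 11, 28), (black, 3, 32, 36), (black, 3, 9, 12), (black, 40, 11, 28), (black, 40, 32, 36), (black, 40, 9, 12), (green, 25, 23, 31), (grey, 10, 12, 15), (grey, 10, 37, 23), (grey, 24, 12, 15), (grey, 24, 37, 23), (grey, 29, 12, 15), (grey, 29, 37, 23), (grey, 32, 12, 15), (grey, 32, 37, 23)}.
σ[sid > 9]: keep tuples satisfying sid > 9 → {(black, 17, 11, 28), (black, 17, 32, 36), (black, 24, 11, 28), (black, 24, 32, 36), (black, 3, 11, 28), (black, 3, 32, 36), (black, 40, 11, 28), (black, 40, 32, 36), (green, 25, 23, 31), (grey, 10, 12, 15), (grey, 10, 37, 23), (grey, 24, 12, 15), (grey, 24, 37, 23), (grey, 29, 12, 15), (grey, 29, 37, 23), (grey, 32, 12, 15), (grey, 32, 37, 23)}
Keep only column(s) sid (12 duplicate(s) eliminated): {11, 12, 23, 32, 37}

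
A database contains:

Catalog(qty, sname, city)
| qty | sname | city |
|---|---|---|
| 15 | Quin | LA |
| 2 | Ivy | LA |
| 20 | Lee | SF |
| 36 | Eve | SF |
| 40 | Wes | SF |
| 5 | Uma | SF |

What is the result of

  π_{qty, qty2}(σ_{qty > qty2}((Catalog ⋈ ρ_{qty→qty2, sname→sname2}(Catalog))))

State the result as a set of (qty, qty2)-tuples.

{(15, 2), (20, 5), (36, 20), (36, 5), (40, 20), (40, 36), (40, 5)}

ρ[qty→qty2, sname→sname2]: schema becomes (qty2, sname2, city); tuples unchanged.
Natural join on city: {(15, Quin, LA, 15, Quin), (15, Quin, LA, 2, Ivy), (2, Ivy, LA, 15, Quin), (2, Ivy, LA, 2, Ivy), (20, Lee, SF, 20, Lee), (20, Lee, SF, 36, Eve), (20, Lee, SF, 40, Wes), (20, Lee, SF, 5, Uma), (36, Eve, SF, 20, Lee), (36, Eve, SF, 36, Eve), (36, Eve, SF, 40, Wes), (36, Eve, SF, 5, Uma), (40, Wes, SF, 20, Lee), (40, Wes, SF, 36, Eve), (40, Wes, SF, 40, Wes), (40, Wes, SF, 5, Uma), (5, Uma, SF, 20, Lee), (5, Uma, SF, 36, Eve), (5, Uma, SF, 40, Wes), (5, Uma, SF, 5, Uma)}
σ[qty > qty2]: keep tuples satisfying qty > qty2 → {(15, Quin, LA, 2, Ivy), (20, Lee, SF, 5, Uma), (36, Eve, SF, 20, Lee), (36, Eve, SF, 5, Uma), (40, Wes, SF, 20, Lee), (40, Wes, SF, 36, Eve), (40, Wes, SF, 5, Uma)}
Projecting to qty, qty2: {(15, 2), (20, 5), (36, 20), (36, 5), (40, 20), (40, 36), (40, 5)}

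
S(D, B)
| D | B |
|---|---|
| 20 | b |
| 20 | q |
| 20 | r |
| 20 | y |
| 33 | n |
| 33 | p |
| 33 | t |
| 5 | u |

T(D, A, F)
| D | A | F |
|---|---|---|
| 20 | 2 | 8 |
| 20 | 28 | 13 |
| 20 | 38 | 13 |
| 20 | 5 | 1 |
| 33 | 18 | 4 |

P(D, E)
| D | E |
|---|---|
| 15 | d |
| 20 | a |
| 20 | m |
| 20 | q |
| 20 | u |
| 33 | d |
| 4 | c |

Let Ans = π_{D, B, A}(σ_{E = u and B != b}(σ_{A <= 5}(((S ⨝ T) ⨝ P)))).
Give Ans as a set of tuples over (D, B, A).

Joining S and T on D yields {(20, b, 2, 8), (20, b, 28, 13), (20, b, 38, 13), (20, b, 5, 1), (20, q, 2, 8), (20, q, 28, 13), (20, q, 38, 13), (20, q, 5, 1), (20, r, 2, 8), (20, r, 28, 13), (20, r, 38, 13), (20, r, 5, 1), (20, y, 2, 8), (20, y, 28, 13), (20, y, 38, 13), (20, y, 5, 1), (33, n, 18, 4), (33, p, 18, 4), (33, t, 18, 4)}.
Joining (S ⨝ T) and P on D yields {(20, b, 2, 8, a), (20, b, 2, 8, m), (20, b, 2, 8, q), (20, b, 2, 8, u), (20, b, 28, 13, a), (20, b, 28, 13, m), (20, b, 28, 13, q), (20, b, 28, 13, u), (20, b, 38, 13, a), (20, b, 38, 13, m), (20, b, 38, 13, q), (20, b, 38, 13, u), (20, b, 5, 1, a), (20, b, 5, 1, m), (20, b, 5, 1, q), (20, b, 5, 1, u), (20, q, 2, 8, a), (20, q, 2, 8, m), (20, q, 2, 8, q), (20, q, 2, 8, u), (20, q, 28, 13, a), (20, q, 28, 13, m), (20, q, 28, 13, q), (20, q, 28, 13, u), (20, q, 38, 13, a), (20, q, 38, 13, m), (20, q, 38, 13, q), (20, q, 38, 13, u), (20, q, 5, 1, a), (20, q, 5, 1, m), (20, q, 5, 1, q), (20, q, 5, 1, u), (20, r, 2, 8, a), (20, r, 2, 8, m), (20, r, 2, 8, q), (20, r, 2, 8, u), (20, r, 28, 13, a), (20, r, 28, 13, m), (20, r, 28, 13, q), (20, r, 28, 13, u), (20, r, 38, 13, a), (20, r, 38, 13, m), (20, r, 38, 13, q), (20, r, 38, 13, u), (20, r, 5, 1, a), (20, r, 5, 1, m), (20, r, 5, 1, q), (20, r, 5, 1, u), (20, y, 2, 8, a), (20, y, 2, 8, m), (20, y, 2, 8, q), (20, y, 2, 8, u), (20, y, 28, 13, a), (20, y, 28, 13, m), (20, y, 28, 13, q), (20, y, 28, 13, u), (20, y, 38, 13, a), (20, y, 38, 13, m), (20, y, 38, 13, q), (20, y, 38, 13, u), (20, y, 5, 1, a), (20, y, 5, 1, m), (20, y, 5, 1, q), (20, y, 5, 1, u), (33, n, 18, 4, d), (33, p, 18, 4, d), (33, t, 18, 4, d)}.
Filtering on A <= 5 leaves {(20, b, 2, 8, a), (20, b, 2, 8, m), (20, b, 2, 8, q), (20, b, 2, 8, u), (20, b, 5, 1, a), (20, b, 5, 1, m), (20, b, 5, 1, q), (20, b, 5, 1, u), (20, q, 2, 8, a), (20, q, 2, 8, m), (20, q, 2, 8, q), (20, q, 2, 8, u), (20, q, 5, 1, a), (20, q, 5, 1, m), (20, q, 5, 1, q), (20, q, 5, 1, u), (20, r, 2, 8, a), (20, r, 2, 8, m), (20, r, 2, 8, q), (20, r, 2, 8, u), (20, r, 5, 1, a), (20, r, 5, 1, m), (20, r, 5, 1, q), (20, r, 5, 1, u), (20, y, 2, 8, a), (20, y, 2, 8, m), (20, y, 2, 8, q), (20, y, 2, 8, u), (20, y, 5, 1, a), (20, y, 5, 1, m), (20, y, 5, 1, q), (20, y, 5, 1, u)}.
Filtering on E = u and B != b leaves {(20, q, 2, 8, u), (20, q, 5, 1, u), (20, r, 2, 8, u), (20, r, 5, 1, u), (20, y, 2, 8, u), (20, y, 5, 1, u)}.
π_{D, B, A} gives {(20, q, 2), (20, q, 5), (20, r, 2), (20, r, 5), (20, y, 2), (20, y, 5)}.

{(20, q, 2), (20, q, 5), (20, r, 2), (20, r, 5), (20, y, 2), (20, y, 5)}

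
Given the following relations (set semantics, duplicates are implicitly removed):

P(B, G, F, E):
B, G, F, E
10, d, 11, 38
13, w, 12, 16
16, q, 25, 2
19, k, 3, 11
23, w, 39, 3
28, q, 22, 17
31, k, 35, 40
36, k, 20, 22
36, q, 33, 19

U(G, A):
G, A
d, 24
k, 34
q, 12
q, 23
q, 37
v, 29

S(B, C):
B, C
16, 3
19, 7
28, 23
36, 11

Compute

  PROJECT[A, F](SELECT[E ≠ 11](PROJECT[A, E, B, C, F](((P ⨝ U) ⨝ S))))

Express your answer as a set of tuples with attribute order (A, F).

{(12, 22), (12, 25), (12, 33), (23, 22), (23, 25), (23, 33), (34, 20), (37, 22), (37, 25), (37, 33)}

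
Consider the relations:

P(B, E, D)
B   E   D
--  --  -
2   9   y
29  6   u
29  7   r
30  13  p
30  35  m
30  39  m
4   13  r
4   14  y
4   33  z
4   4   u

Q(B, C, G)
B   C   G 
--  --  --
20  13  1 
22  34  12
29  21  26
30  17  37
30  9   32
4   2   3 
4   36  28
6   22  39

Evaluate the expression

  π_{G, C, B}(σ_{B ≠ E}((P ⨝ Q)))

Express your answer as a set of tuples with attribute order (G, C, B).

P ⋈ Q (natural join on B): {(29, 6, u, 21, 26), (29, 7, r, 21, 26), (30, 13, p, 17, 37), (30, 13, p, 9, 32), (30, 35, m, 17, 37), (30, 35, m, 9, 32), (30, 39, m, 17, 37), (30, 39, m, 9, 32), (4, 13, r, 2, 3), (4, 13, r, 36, 28), (4, 14, y, 2, 3), (4, 14, y, 36, 28), (4, 33, z, 2, 3), (4, 33, z, 36, 28), (4, 4, u, 2, 3), (4, 4, u, 36, 28)}
σ[B ≠ E]: keep tuples satisfying B ≠ E → {(29, 6, u, 21, 26), (29, 7, r, 21, 26), (30, 13, p, 17, 37), (30, 13, p, 9, 32), (30, 35, m, 17, 37), (30, 35, m, 9, 32), (30, 39, m, 17, 37), (30, 39, m, 9, 32), (4, 13, r, 2, 3), (4, 13, r, 36, 28), (4, 14, y, 2, 3), (4, 14, y, 36, 28), (4, 33, z, 2, 3), (4, 33, z, 36, 28)}
π_{G, C, B} gives {(26, 21, 29), (28, 36, 4), (3, 2, 4), (32, 9, 30), (37, 17, 30)} (9 duplicate(s) eliminated).

{(26, 21, 29), (28, 36, 4), (3, 2, 4), (32, 9, 30), (37, 17, 30)}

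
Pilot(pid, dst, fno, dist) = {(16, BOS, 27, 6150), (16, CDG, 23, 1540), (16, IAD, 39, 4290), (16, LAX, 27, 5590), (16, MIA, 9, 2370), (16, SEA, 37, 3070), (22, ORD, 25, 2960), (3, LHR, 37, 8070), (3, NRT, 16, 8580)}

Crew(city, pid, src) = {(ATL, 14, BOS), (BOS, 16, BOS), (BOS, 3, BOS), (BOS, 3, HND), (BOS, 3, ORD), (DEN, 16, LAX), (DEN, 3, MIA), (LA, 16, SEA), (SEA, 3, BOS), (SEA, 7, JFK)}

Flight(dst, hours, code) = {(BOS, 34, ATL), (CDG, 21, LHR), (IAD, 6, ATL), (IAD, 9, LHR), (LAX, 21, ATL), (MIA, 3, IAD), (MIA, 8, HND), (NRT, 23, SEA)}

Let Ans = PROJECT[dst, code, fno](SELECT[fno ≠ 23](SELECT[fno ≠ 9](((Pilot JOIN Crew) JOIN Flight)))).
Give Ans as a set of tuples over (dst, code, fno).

{(BOS, ATL, 27), (IAD, ATL, 39), (IAD, LHR, 39), (LAX, ATL, 27), (NRT, SEA, 16)}

Natural join on pid: {(16, BOS, 27, 6150, BOS, BOS), (16, BOS, 27, 6150, DEN, LAX), (16, BOS, 27, 6150, LA, SEA), (16, CDG, 23, 1540, BOS, BOS), (16, CDG, 23, 1540, DEN, LAX), (16, CDG, 23, 1540, LA, SEA), (16, IAD, 39, 4290, BOS, BOS), (16, IAD, 39, 4290, DEN, LAX), (16, IAD, 39, 4290, LA, SEA), (16, LAX, 27, 5590, BOS, BOS), (16, LAX, 27, 5590, DEN, LAX), (16, LAX, 27, 5590, LA, SEA), (16, MIA, 9, 2370, BOS, BOS), (16, MIA, 9, 2370, DEN, LAX), (16, MIA, 9, 2370, LA, SEA), (16, SEA, 37, 3070, BOS, BOS), (16, SEA, 37, 3070, DEN, LAX), (16, SEA, 37, 3070, LA, SEA), (3, LHR, 37, 8070, BOS, BOS), (3, LHR, 37, 8070, BOS, HND), (3, LHR, 37, 8070, BOS, ORD), (3, LHR, 37, 8070, DEN, MIA), (3, LHR, 37, 8070, SEA, BOS), (3, NRT, 16, 8580, BOS, BOS), (3, NRT, 16, 8580, BOS, HND), (3, NRT, 16, 8580, BOS, ORD), (3, NRT, 16, 8580, DEN, MIA), (3, NRT, 16, 8580, SEA, BOS)}
Natural join on dst: {(16, BOS, 27, 6150, BOS, BOS, 34, ATL), (16, BOS, 27, 6150, DEN, LAX, 34, ATL), (16, BOS, 27, 6150, LA, SEA, 34, ATL), (16, CDG, 23, 1540, BOS, BOS, 21, LHR), (16, CDG, 23, 1540, DEN, LAX, 21, LHR), (16, CDG, 23, 1540, LA, SEA, 21, LHR), (16, IAD, 39, 4290, BOS, BOS, 6, ATL), (16, IAD, 39, 4290, BOS, BOS, 9, LHR), (16, IAD, 39, 4290, DEN, LAX, 6, ATL), (16, IAD, 39, 4290, DEN, LAX, 9, LHR), (16, IAD, 39, 4290, LA, SEA, 6, ATL), (16, IAD, 39, 4290, LA, SEA, 9, LHR), (16, LAX, 27, 5590, BOS, BOS, 21, ATL), (16, LAX, 27, 5590, DEN, LAX, 21, ATL), (16, LAX, 27, 5590, LA, SEA, 21, ATL), (16, MIA, 9, 2370, BOS, BOS, 3, IAD), (16, MIA, 9, 2370, BOS, BOS, 8, HND), (16, MIA, 9, 2370, DEN, LAX, 3, IAD), (16, MIA, 9, 2370, DEN, LAX, 8, HND), (16, MIA, 9, 2370, LA, SEA, 3, IAD), (16, MIA, 9, 2370, LA, SEA, 8, HND), (3, NRT, 16, 8580, BOS, BOS, 23, SEA), (3, NRT, 16, 8580, BOS, HND, 23, SEA), (3, NRT, 16, 8580, BOS, ORD, 23, SEA), (3, NRT, 16, 8580, DEN, MIA, 23, SEA), (3, NRT, 16, 8580, SEA, BOS, 23, SEA)}
Apply σ_{fno ≠ 9}; surviving tuples: {(16, BOS, 27, 6150, BOS, BOS, 34, ATL), (16, BOS, 27, 6150, DEN, LAX, 34, ATL), (16, BOS, 27, 6150, LA, SEA, 34, ATL), (16, CDG, 23, 1540, BOS, BOS, 21, LHR), (16, CDG, 23, 1540, DEN, LAX, 21, LHR), (16, CDG, 23, 1540, LA, SEA, 21, LHR), (16, IAD, 39, 4290, BOS, BOS, 6, ATL), (16, IAD, 39, 4290, BOS, BOS, 9, LHR), (16, IAD, 39, 4290, DEN, LAX, 6, ATL), (16, IAD, 39, 4290, DEN, LAX, 9, LHR), (16, IAD, 39, 4290, LA, SEA, 6, ATL), (16, IAD, 39, 4290, LA, SEA, 9, LHR), (16, LAX, 27, 5590, BOS, BOS, 21, ATL), (16, LAX, 27, 5590, DEN, LAX, 21, ATL), (16, LAX, 27, 5590, LA, SEA, 21, ATL), (3, NRT, 16, 8580, BOS, BOS, 23, SEA), (3, NRT, 16, 8580, BOS, HND, 23, SEA), (3, NRT, 16, 8580, BOS, ORD, 23, SEA), (3, NRT, 16, 8580, DEN, MIA, 23, SEA), (3, NRT, 16, 8580, SEA, BOS, 23, SEA)}
Apply σ_{fno ≠ 23}; surviving tuples: {(16, BOS, 27, 6150, BOS, BOS, 34, ATL), (16, BOS, 27, 6150, DEN, LAX, 34, ATL), (16, BOS, 27, 6150, LA, SEA, 34, ATL), (16, IAD, 39, 4290, BOS, BOS, 6, ATL), (16, IAD, 39, 4290, BOS, BOS, 9, LHR), (16, IAD, 39, 4290, DEN, LAX, 6, ATL), (16, IAD, 39, 4290, DEN, LAX, 9, LHR), (16, IAD, 39, 4290, LA, SEA, 6, ATL), (16, IAD, 39, 4290, LA, SEA, 9, LHR), (16, LAX, 27, 5590, BOS, BOS, 21, ATL), (16, LAX, 27, 5590, DEN, LAX, 21, ATL), (16, LAX, 27, 5590, LA, SEA, 21, ATL), (3, NRT, 16, 8580, BOS, BOS, 23, SEA), (3, NRT, 16, 8580, BOS, HND, 23, SEA), (3, NRT, 16, 8580, BOS, ORD, 23, SEA), (3, NRT, 16, 8580, DEN, MIA, 23, SEA), (3, NRT, 16, 8580, SEA, BOS, 23, SEA)}
Projecting to dst, code, fno (12 duplicate(s) eliminated): {(BOS, ATL, 27), (IAD, ATL, 39), (IAD, LHR, 39), (LAX, ATL, 27), (NRT, SEA, 16)}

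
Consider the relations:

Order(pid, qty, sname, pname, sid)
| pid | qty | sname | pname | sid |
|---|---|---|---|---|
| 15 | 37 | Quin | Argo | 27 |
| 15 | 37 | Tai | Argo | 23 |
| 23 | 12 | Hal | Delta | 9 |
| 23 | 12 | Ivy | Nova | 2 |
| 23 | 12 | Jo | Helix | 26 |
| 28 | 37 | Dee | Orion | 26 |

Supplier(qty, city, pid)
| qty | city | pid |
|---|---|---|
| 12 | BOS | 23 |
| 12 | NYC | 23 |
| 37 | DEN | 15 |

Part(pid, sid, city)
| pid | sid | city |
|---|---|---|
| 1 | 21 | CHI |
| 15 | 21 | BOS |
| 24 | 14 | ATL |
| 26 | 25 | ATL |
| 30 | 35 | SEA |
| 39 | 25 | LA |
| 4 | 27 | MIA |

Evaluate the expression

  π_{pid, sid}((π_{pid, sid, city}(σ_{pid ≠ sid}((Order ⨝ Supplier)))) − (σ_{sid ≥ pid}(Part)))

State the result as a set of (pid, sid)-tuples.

Joining Order and Supplier on pid, qty yields {(15, 37, Quin, Argo, 27, DEN), (15, 37, Tai, Argo, 23, DEN), (23, 12, Hal, Delta, 9, BOS), (23, 12, Hal, Delta, 9, NYC), (23, 12, Ivy, Nova, 2, BOS), (23, 12, Ivy, Nova, 2, NYC), (23, 12, Jo, Helix, 26, BOS), (23, 12, Jo, Helix, 26, NYC)}.
Filtering on pid ≠ sid leaves {(15, 37, Quin, Argo, 27, DEN), (15, 37, Tai, Argo, 23, DEN), (23, 12, Hal, Delta, 9, BOS), (23, 12, Hal, Delta, 9, NYC), (23, 12, Ivy, Nova, 2, BOS), (23, 12, Ivy, Nova, 2, NYC), (23, 12, Jo, Helix, 26, BOS), (23, 12, Jo, Helix, 26, NYC)}.
π_{pid, sid, city} gives {(15, 23, DEN), (15, 27, DEN), (23, 2, BOS), (23, 2, NYC), (23, 26, BOS), (23, 26, NYC), (23, 9, BOS), (23, 9, NYC)}.
Filtering on sid ≥ pid leaves {(1, 21, CHI), (15, 21, BOS), (30, 35, SEA), (4, 27, MIA)}.
Difference: {(15, 23, DEN), (15, 27, DEN), (23, 2, BOS), (23, 2, NYC), (23, 26, BOS), (23, 26, NYC), (23, 9, BOS), (23, 9, NYC)} with {(1, 21, CHI), (15, 21, BOS), (30, 35, SEA), (4, 27, MIA)} → {(15, 23, DEN), (15, 27, DEN), (23, 2, BOS), (23, 2, NYC), (23, 26, BOS), (23, 26, NYC), (23, 9, BOS), (23, 9, NYC)}
π_{pid, sid} gives {(15, 23), (15, 27), (23, 2), (23, 26), (23, 9)} (3 duplicate(s) eliminated).

{(15, 23), (15, 27), (23, 2), (23, 26), (23, 9)}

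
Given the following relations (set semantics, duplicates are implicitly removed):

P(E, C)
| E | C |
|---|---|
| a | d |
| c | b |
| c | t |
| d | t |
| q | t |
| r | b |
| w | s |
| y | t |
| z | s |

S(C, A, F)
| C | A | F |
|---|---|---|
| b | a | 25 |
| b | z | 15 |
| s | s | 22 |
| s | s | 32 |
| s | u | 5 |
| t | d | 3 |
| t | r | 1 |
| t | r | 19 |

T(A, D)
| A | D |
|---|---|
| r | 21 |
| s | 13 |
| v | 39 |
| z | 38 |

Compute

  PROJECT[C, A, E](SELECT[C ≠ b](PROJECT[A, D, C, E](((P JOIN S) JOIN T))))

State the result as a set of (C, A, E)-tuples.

Joining P and S on C yields {(c, b, a, 25), (c, b, z, 15), (c, t, d, 3), (c, t, r, 1), (c, t, r, 19), (d, t, d, 3), (d, t, r, 1), (d, t, r, 19), (q, t, d, 3), (q, t, r, 1), (q, t, r, 19), (r, b, a, 25), (r, b, z, 15), (w, s, s, 22), (w, s, s, 32), (w, s, u, 5), (y, t, d, 3), (y, t, r, 1), (y, t, r, 19), (z, s, s, 22), (z, s, s, 32), (z, s, u, 5)}.
Joining (P JOIN S) and T on A yields {(c, b, z, 15, 38), (c, t, r, 1, 21), (c, t, r, 19, 21), (d, t, r, 1, 21), (d, t, r, 19, 21), (q, t, r, 1, 21), (q, t, r, 19, 21), (r, b, z, 15, 38), (w, s, s, 22, 13), (w, s, s, 32, 13), (y, t, r, 1, 21), (y, t, r, 19, 21), (z, s, s, 22, 13), (z, s, s, 32, 13)}.
Keep only column(s) A, D, C, E (6 duplicate(s) eliminated): {(r, 21, t, c), (r, 21, t, d), (r, 21, t, q), (r, 21, t, y), (s, 13, s, w), (s, 13, s, z), (z, 38, b, c), (z, 38, b, r)}
Filtering on C ≠ b leaves {(r, 21, t, c), (r, 21, t, d), (r, 21, t, q), (r, 21, t, y), (s, 13, s, w), (s, 13, s, z)}.
Keep only column(s) C, A, E: {(s, s, w), (s, s, z), (t, r, c), (t, r, d), (t, r, q), (t, r, y)}

{(s, s, w), (s, s, z), (t, r, c), (t, r, d), (t, r, q), (t, r, y)}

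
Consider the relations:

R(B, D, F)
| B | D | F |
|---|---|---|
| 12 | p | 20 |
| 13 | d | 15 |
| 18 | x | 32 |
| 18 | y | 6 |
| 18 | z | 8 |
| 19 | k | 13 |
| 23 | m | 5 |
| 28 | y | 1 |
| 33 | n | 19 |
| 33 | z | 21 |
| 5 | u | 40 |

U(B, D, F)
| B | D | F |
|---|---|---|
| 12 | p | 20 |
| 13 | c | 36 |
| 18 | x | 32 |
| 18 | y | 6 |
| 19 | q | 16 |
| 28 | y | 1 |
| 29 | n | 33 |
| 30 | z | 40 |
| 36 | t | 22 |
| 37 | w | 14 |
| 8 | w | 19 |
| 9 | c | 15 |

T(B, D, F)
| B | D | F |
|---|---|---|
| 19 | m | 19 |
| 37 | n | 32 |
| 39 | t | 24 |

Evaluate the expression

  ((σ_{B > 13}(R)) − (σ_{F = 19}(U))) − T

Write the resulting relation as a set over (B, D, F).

Filtering on B > 13 leaves {(18, x, 32), (18, y, 6), (18, z, 8), (19, k, 13), (23, m, 5), (28, y, 1), (33, n, 19), (33, z, 21)}.
Filtering on F = 19 leaves {(8, w, 19)}.
Taking the difference: {(18, x, 32), (18, y, 6), (18, z, 8), (19, k, 13), (23, m, 5), (28, y, 1), (33, n, 19), (33, z, 21)}
Taking the difference: {(18, x, 32), (18, y, 6), (18, z, 8), (19, k, 13), (23, m, 5), (28, y, 1), (33, n, 19), (33, z, 21)}

{(18, x, 32), (18, y, 6), (18, z, 8), (19, k, 13), (23, m, 5), (28, y, 1), (33, n, 19), (33, z, 21)}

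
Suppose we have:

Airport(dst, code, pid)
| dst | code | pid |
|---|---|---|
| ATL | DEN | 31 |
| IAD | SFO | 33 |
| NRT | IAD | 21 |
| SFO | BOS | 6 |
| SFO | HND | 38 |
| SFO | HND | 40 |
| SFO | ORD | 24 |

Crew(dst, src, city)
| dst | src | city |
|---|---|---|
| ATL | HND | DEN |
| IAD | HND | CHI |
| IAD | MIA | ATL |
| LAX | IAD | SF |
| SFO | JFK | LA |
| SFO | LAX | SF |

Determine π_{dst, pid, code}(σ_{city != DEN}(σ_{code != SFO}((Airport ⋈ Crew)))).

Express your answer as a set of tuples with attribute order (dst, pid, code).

Airport ⋈ Crew (natural join on dst): {(ATL, DEN, 31, HND, DEN), (IAD, SFO, 33, HND, CHI), (IAD, SFO, 33, MIA, ATL), (SFO, BOS, 6, JFK, LA), (SFO, BOS, 6, LAX, SF), (SFO, HND, 38, JFK, LA), (SFO, HND, 38, LAX, SF), (SFO, HND, 40, JFK, LA), (SFO, HND, 40, LAX, SF), (SFO, ORD, 24, JFK, LA), (SFO, ORD, 24, LAX, SF)}
Selection code != SFO: {(ATL, DEN, 31, HND, DEN), (SFO, BOS, 6, JFK, LA), (SFO, BOS, 6, LAX, SF), (SFO, HND, 38, JFK, LA), (SFO, HND, 38, LAX, SF), (SFO, HND, 40, JFK, LA), (SFO, HND, 40, LAX, SF), (SFO, ORD, 24, JFK, LA), (SFO, ORD, 24, LAX, SF)}
Selection city != DEN: {(SFO, BOS, 6, JFK, LA), (SFO, BOS, 6, LAX, SF), (SFO, HND, 38, JFK, LA), (SFO, HND, 38, LAX, SF), (SFO, HND, 40, JFK, LA), (SFO, HND, 40, LAX, SF), (SFO, ORD, 24, JFK, LA), (SFO, ORD, 24, LAX, SF)}
Projecting to dst, pid, code (4 duplicate(s) eliminated): {(SFO, 24, ORD), (SFO, 38, HND), (SFO, 40, HND), (SFO, 6, BOS)}

{(SFO, 24, ORD), (SFO, 38, HND), (SFO, 40, HND), (SFO, 6, BOS)}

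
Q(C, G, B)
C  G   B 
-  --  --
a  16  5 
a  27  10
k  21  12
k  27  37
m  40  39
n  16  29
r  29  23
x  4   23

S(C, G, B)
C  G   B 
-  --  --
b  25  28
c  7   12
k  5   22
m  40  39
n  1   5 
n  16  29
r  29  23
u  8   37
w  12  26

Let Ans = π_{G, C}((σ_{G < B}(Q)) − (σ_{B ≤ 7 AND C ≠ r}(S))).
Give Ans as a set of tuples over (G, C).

{(16, n), (27, k), (4, x)}

σ[G < B]: keep tuples satisfying G < B → {(k, 27, 37), (n, 16, 29), (x, 4, 23)}
σ[B ≤ 7 AND C ≠ r]: keep tuples satisfying B ≤ 7 AND C ≠ r → {(n, 1, 5)}
Difference: {(k, 27, 37), (n, 16, 29), (x, 4, 23)} with {(n, 1, 5)} → {(k, 27, 37), (n, 16, 29), (x, 4, 23)}
π_{G, C} gives {(16, n), (27, k), (4, x)}.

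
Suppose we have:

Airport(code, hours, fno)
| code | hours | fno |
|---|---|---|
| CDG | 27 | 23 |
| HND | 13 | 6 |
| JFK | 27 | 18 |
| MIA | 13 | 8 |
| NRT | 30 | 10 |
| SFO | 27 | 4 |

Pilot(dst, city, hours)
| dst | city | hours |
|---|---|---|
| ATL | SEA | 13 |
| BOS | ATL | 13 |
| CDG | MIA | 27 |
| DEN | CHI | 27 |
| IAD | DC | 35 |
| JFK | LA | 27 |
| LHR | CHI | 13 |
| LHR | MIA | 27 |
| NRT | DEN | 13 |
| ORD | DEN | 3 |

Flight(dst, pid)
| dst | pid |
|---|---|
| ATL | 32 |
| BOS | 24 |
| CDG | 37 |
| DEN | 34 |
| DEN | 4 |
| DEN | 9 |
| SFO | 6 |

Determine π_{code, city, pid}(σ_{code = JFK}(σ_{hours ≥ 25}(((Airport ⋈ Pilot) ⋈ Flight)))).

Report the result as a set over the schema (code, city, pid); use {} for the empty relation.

{(JFK, CHI, 34), (JFK, CHI, 4), (JFK, CHI, 9), (JFK, MIA, 37)}

Airport ⋈ Pilot (natural join on hours): {(CDG, 27, 23, CDG, MIA), (CDG, 27, 23, DEN, CHI), (CDG, 27, 23, JFK, LA), (CDG, 27, 23, LHR, MIA), (HND, 13, 6, ATL, SEA), (HND, 13, 6, BOS, ATL), (HND, 13, 6, LHR, CHI), (HND, 13, 6, NRT, DEN), (JFK, 27, 18, CDG, MIA), (JFK, 27, 18, DEN, CHI), (JFK, 27, 18, JFK, LA), (JFK, 27, 18, LHR, MIA), (MIA, 13, 8, ATL, SEA), (MIA, 13, 8, BOS, ATL), (MIA, 13, 8, LHR, CHI), (MIA, 13, 8, NRT, DEN), (SFO, 27, 4, CDG, MIA), (SFO, 27, 4, DEN, CHI), (SFO, 27, 4, JFK, LA), (SFO, 27, 4, LHR, MIA)}
(Airport ⋈ Pilot) ⋈ Flight (natural join on dst): {(CDG, 27, 23, CDG, MIA, 37), (CDG, 27, 23, DEN, CHI, 34), (CDG, 27, 23, DEN, CHI, 4), (CDG, 27, 23, DEN, CHI, 9), (HND, 13, 6, ATL, SEA, 32), (HND, 13, 6, BOS, ATL, 24), (JFK, 27, 18, CDG, MIA, 37), (JFK, 27, 18, DEN, CHI, 34), (JFK, 27, 18, DEN, CHI, 4), (JFK, 27, 18, DEN, CHI, 9), (MIA, 13, 8, ATL, SEA, 32), (MIA, 13, 8, BOS, ATL, 24), (SFO, 27, 4, CDG, MIA, 37), (SFO, 27, 4, DEN, CHI, 34), (SFO, 27, 4, DEN, CHI, 4), (SFO, 27, 4, DEN, CHI, 9)}
Filtering on hours ≥ 25 leaves {(CDG, 27, 23, CDG, MIA, 37), (CDG, 27, 23, DEN, CHI, 34), (CDG, 27, 23, DEN, CHI, 4), (CDG, 27, 23, DEN, CHI, 9), (JFK, 27, 18, CDG, MIA, 37), (JFK, 27, 18, DEN, CHI, 34), (JFK, 27, 18, DEN, CHI, 4), (JFK, 27, 18, DEN, CHI, 9), (SFO, 27, 4, CDG, MIA, 37), (SFO, 27, 4, DEN, CHI, 34), (SFO, 27, 4, DEN, CHI, 4), (SFO, 27, 4, DEN, CHI, 9)}.
Filtering on code = JFK leaves {(JFK, 27, 18, CDG, MIA, 37), (JFK, 27, 18, DEN, CHI, 34), (JFK, 27, 18, DEN, CHI, 4), (JFK, 27, 18, DEN, CHI, 9)}.
π_{code, city, pid} gives {(JFK, CHI, 34), (JFK, CHI, 4), (JFK, CHI, 9), (JFK, MIA, 37)}.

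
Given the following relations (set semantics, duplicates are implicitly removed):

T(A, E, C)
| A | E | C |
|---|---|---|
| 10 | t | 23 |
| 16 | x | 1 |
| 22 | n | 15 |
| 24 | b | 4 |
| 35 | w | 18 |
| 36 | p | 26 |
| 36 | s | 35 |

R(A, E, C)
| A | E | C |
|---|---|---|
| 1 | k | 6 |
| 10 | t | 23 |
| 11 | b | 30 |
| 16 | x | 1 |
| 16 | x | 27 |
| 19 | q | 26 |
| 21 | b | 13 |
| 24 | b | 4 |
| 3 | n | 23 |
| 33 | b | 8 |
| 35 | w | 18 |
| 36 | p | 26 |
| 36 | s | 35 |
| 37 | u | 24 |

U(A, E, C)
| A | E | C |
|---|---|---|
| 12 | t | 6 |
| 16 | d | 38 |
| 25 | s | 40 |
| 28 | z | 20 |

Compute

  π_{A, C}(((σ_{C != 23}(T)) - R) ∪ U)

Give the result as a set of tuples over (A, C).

Filtering on C != 23 leaves {(16, x, 1), (22, n, 15), (24, b, 4), (35, w, 18), (36, p, 26), (36, s, 35)}.
Taking the difference: {(22, n, 15)}
Taking the union: {(12, t, 6), (16, d, 38), (22, n, 15), (25, s, 40), (28, z, 20)}
Projecting to A, C: {(12, 6), (16, 38), (22, 15), (25, 40), (28, 20)}

{(12, 6), (16, 38), (22, 15), (25, 40), (28, 20)}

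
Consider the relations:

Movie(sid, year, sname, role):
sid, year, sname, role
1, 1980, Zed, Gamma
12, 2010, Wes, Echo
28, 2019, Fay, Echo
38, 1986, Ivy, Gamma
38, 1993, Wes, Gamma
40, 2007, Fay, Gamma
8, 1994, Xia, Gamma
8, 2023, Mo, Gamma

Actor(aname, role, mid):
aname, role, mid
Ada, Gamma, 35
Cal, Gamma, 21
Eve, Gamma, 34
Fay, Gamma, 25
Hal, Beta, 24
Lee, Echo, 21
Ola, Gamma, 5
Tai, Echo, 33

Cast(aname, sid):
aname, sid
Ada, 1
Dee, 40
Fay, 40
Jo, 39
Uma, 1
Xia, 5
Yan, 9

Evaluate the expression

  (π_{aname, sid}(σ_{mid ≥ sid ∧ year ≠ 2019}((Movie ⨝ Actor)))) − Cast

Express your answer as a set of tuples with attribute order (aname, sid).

{(Ada, 8), (Cal, 1), (Cal, 8), (Eve, 1), (Eve, 8), (Fay, 1), (Fay, 8), (Lee, 12), (Ola, 1), (Tai, 12)}

Natural join on role: {(1, 1980, Zed, Gamma, Ada, 35), (1, 1980, Zed, Gamma, Cal, 21), (1, 1980, Zed, Gamma, Eve, 34), (1, 1980, Zed, Gamma, Fay, 25), (1, 1980, Zed, Gamma, Ola, 5), (12, 2010, Wes, Echo, Lee, 21), (12, 2010, Wes, Echo, Tai, 33), (28, 2019, Fay, Echo, Lee, 21), (28, 2019, Fay, Echo, Tai, 33), (38, 1986, Ivy, Gamma, Ada, 35), (38, 1986, Ivy, Gamma, Cal, 21), (38, 1986, Ivy, Gamma, Eve, 34), (38, 1986, Ivy, Gamma, Fay, 25), (38, 1986, Ivy, Gamma, Ola, 5), (38, 1993, Wes, Gamma, Ada, 35), (38, 1993, Wes, Gamma, Cal, 21), (38, 1993, Wes, Gamma, Eve, 34), (38, 1993, Wes, Gamma, Fay, 25), (38, 1993, Wes, Gamma, Ola, 5), (40, 2007, Fay, Gamma, Ada, 35), (40, 2007, Fay, Gamma, Cal, 21), (40, 2007, Fay, Gamma, Eve, 34), (40, 2007, Fay, Gamma, Fay, 25), (40, 2007, Fay, Gamma, Ola, 5), (8, 1994, Xia, Gamma, Ada, 35), (8, 1994, Xia, Gamma, Cal, 21), (8, 1994, Xia, Gamma, Eve, 34), (8, 1994, Xia, Gamma, Fay, 25), (8, 1994, Xia, Gamma, Ola, 5), (8, 2023, Mo, Gamma, Ada, 35), (8, 2023, Mo, Gamma, Cal, 21), (8, 2023, Mo, Gamma, Eve, 34), (8, 2023, Mo, Gamma, Fay, 25), (8, 2023, Mo, Gamma, Ola, 5)}
Filtering on mid ≥ sid ∧ year ≠ 2019 leaves {(1, 1980, Zed, Gamma, Ada, 35), (1, 1980, Zed, Gamma, Cal, 21), (1, 1980, Zed, Gamma, Eve, 34), (1, 1980, Zed, Gamma, Fay, 25), (1, 1980, Zed, Gamma, Ola, 5), (12, 2010, Wes, Echo, Lee, 21), (12, 2010, Wes, Echo, Tai, 33), (8, 1994, Xia, Gamma, Ada, 35), (8, 1994, Xia, Gamma, Cal, 21), (8, 1994, Xia, Gamma, Eve, 34), (8, 1994, Xia, Gamma, Fay, 25), (8, 2023, Mo, Gamma, Ada, 35), (8, 2023, Mo, Gamma, Cal, 21), (8, 2023, Mo, Gamma, Eve, 34), (8, 2023, Mo, Gamma, Fay, 25)}.
Keep only column(s) aname, sid (4 duplicate(s) eliminated): {(Ada, 1), (Ada, 8), (Cal, 1), (Cal, 8), (Eve, 1), (Eve, 8), (Fay, 1), (Fay, 8), (Lee, 12), (Ola, 1), (Tai, 12)}
Set difference of the two operands is {(Ada, 8), (Cal, 1), (Cal, 8), (Eve, 1), (Eve, 8), (Fay, 1), (Fay, 8), (Lee, 12), (Ola, 1), (Tai, 12)}.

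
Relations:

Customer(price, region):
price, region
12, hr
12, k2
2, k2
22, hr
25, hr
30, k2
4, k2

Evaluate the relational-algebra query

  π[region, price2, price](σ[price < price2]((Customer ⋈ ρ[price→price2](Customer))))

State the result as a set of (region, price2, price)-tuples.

ρ[price→price2]: schema becomes (price2, region); tuples unchanged.
Joining Customer and ρ[price→price2](Customer) on region yields {(12, hr, 12), (12, hr, 22), (12, hr, 25), (12, k2, 12), (12, k2, 2), (12, k2, 30), (12, k2, 4), (2, k2, 12), (2, k2, 2), (2, k2, 30), (2, k2, 4), (22, hr, 12), (22, hr, 22), (22, hr, 25), (25, hr, 12), (25, hr, 22), (25, hr, 25), (30, k2, 12), (30, k2, 2), (30, k2, 30), (30, k2, 4), (4, k2, 12), (4, k2, 2), (4, k2, 30), (4, k2, 4)}.
Selection price < price2: {(12, hr, 22), (12, hr, 25), (12, k2, 30), (2, k2, 12), (2, k2, 30), (2, k2, 4), (22, hr, 25), (4, k2, 12), (4, k2, 30)}
π_{region, price2, price} gives {(hr, 22, 12), (hr, 25, 12), (hr, 25, 22), (k2, 12, 2), (k2, 12, 4), (k2, 30, 12), (k2, 30, 2), (k2, 30, 4), (k2, 4, 2)}.

{(hr, 22, 12), (hr, 25, 12), (hr, 25, 22), (k2, 12, 2), (k2, 12, 4), (k2, 30, 12), (k2, 30, 2), (k2, 30, 4), (k2, 4, 2)}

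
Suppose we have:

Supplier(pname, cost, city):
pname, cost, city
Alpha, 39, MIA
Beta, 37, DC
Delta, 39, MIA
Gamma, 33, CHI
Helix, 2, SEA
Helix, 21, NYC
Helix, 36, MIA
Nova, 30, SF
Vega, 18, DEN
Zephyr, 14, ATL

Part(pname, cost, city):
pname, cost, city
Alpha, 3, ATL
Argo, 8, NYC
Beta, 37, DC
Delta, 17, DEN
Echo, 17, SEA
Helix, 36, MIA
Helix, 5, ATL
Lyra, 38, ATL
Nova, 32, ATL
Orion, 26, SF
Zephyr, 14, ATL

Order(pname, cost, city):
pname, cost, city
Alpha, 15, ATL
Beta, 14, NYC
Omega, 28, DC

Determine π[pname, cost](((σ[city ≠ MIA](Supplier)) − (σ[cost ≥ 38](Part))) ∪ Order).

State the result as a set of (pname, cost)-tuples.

{(Alpha, 15), (Beta, 14), (Beta, 37), (Gamma, 33), (Helix, 2), (Helix, 21), (Nova, 30), (Omega, 28), (Vega, 18), (Zephyr, 14)}

Apply σ_{city ≠ MIA}; surviving tuples: {(Beta, 37, DC), (Gamma, 33, CHI), (Helix, 2, SEA), (Helix, 21, NYC), (Nova, 30, SF), (Vega, 18, DEN), (Zephyr, 14, ATL)}
Apply σ_{cost ≥ 38}; surviving tuples: {(Lyra, 38, ATL)}
Taking the difference: {(Beta, 37, DC), (Gamma, 33, CHI), (Helix, 2, SEA), (Helix, 21, NYC), (Nova, 30, SF), (Vega, 18, DEN), (Zephyr, 14, ATL)}
Taking the union: {(Alpha, 15, ATL), (Beta, 14, NYC), (Beta, 37, DC), (Gamma, 33, CHI), (Helix, 2, SEA), (Helix, 21, NYC), (Nova, 30, SF), (Omega, 28, DC), (Vega, 18, DEN), (Zephyr, 14, ATL)}
Projecting to pname, cost: {(Alpha, 15), (Beta, 14), (Beta, 37), (Gamma, 33), (Helix, 2), (Helix, 21), (Nova, 30), (Omega, 28), (Vega, 18), (Zephyr, 14)}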